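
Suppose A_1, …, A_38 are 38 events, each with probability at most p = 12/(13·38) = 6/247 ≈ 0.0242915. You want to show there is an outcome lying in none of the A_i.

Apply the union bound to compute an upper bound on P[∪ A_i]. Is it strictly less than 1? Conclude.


Union bound: P[∪_{i=1}^{38} A_i] ≤ Σ_i P[A_i] ≤ 38·p = 38·(6/247) = 12/13.
Numerically: 12/13 ≈ 0.9230769.
Is 12/13 < 1? YES.
Since P[∪ A_i] ≤ 12/13 < 1, the complement has P[∩ A_i^c] ≥ 1 − 12/13 = 1/13 > 0, so some outcome avoids every A_i.

38·p = 12/13 ≈ 0.9230769; existence CERTIFIED by the union bound.


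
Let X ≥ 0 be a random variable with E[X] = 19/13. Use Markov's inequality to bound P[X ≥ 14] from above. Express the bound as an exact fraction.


μ = E[X] = 19/13, a = 14.
Markov: P[X ≥ 14] ≤ μ/a = (19/13)/14 = 19/182.
Numerically: ≈ 0.104396.
(Since a = 14 > μ = 1.461538, the bound 19/182 is < 1 and informative.)

P[X ≥ 14] ≤ 19/182 ≈ 0.104396.


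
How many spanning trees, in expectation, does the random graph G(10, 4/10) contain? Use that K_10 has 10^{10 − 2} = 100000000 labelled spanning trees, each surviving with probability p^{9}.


K_10 has 10^{10 − 2} = 100000000 labelled spanning trees.
For each such spanning tree H, let X_H = 1 if all 9 edges of H are present in G. Then P[X_H = 1] = p^{9} = (2/5)^{9} = 512/1953125.
By linearity: E[X] = Σ_H E[X_H] = 100000000 · p^{9} = 100000000 · 512/1953125 = 131072/5.
Numerically: E[X] ≈ 26214.

E[X] = 100000000 · (2/5)^{9} = 131072/5 ≈ 26214.


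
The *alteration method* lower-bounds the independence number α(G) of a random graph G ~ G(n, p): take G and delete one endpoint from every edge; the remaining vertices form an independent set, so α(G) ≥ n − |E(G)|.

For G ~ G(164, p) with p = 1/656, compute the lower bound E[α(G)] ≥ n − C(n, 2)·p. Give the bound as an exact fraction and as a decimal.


E[|E(G)|] = C(164, 2)·p = 13366 · (1/656) = 163/8.
E[α(G)] ≥ n − E[|E(G)|] = 164 − 163/8 = 1149/8.
Numerically: ≈ 143.625.
(This is only a lower bound; the true E[α(G)] may be larger.)

E[α(G)] ≥ 1149/8 ≈ 143.625.


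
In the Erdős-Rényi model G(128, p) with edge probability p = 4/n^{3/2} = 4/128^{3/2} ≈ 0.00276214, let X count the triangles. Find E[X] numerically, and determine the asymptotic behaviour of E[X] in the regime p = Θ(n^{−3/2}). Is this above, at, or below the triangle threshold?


Number of potential triangles: C(128, 3) = 341376.
Each occurs with probability p³ ≈ (0.00276214)³ ≈ 2.10734243e-08.
By linearity: E[X] = C(128, 3)·p³ ≈ 341376 · 2.10734243e-08 ≈ 0.007194.
Since α = 3/2 > 1, p = c/n^{3/2} = o(1/n) is below the triangle threshold p ~ 1/n. Asymptotically E[X] ~ (c³/6)·n^{3(1−α)} = (4³/6)·n^{-1.5} → 0, so by Markov's inequality G has no triangles w.h.p.

E[X] ≈ 0.007194; in regime p = Θ(1/n^{3/2}) E[X] tends to 0 (below the triangle threshold p ~ 1/n).


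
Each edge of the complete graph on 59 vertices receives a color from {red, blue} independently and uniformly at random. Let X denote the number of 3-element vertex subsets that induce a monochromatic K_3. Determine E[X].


Let X = Σ_S X_S over the C(59, 3) = 32509 subsets S of size 3, where X_S = 1 if the K_3 on S is monochromatic.
For a fixed S, the K_3 on S has C(3, 2) = 3 edges. P[all 3 edges red] = (1/2)^3, and likewise for blue, so P[monochromatic] = 2·(1/2)^3 = 2^{1 − 3} = 1/4.
By linearity of expectation: E[X] = C(59, 3) · 2^{1 − 3} = 32509 · 1/4 = 32509/4.
Numerically: E[X] ≈ 8127.250000.

E[X] = C(59,3)·2^(1−C(3,2)) = 32509/4 ≈ 8127.250000.


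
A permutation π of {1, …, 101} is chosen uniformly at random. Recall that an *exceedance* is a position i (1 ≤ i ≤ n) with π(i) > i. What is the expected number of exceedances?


Write X = Σ_{i=1}^{101} X_i, where X_i = 1_{π(i) > i}.
For each fixed i, π(i) is uniform over {1, …, 101} (marginal of a uniform permutation), so P[π(i) > i] = (n − i)/n. Summing: Σ_{i=1}^{101} (n − i)/n = (0 + 1 + … + 100)/101 = 101(101 − 1)/(2·101) = (101 − 1)/2.
Hence E[X] = Σ_{i=1}^{101} (101 − i)/101 = 50 ≈ 50.000.

E[X] = 50 = 50.000.


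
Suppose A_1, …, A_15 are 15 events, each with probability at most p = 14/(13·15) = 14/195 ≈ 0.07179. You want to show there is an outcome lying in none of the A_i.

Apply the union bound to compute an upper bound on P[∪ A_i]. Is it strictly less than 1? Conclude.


Union bound: P[∪_{i=1}^{15} A_i] ≤ Σ_i P[A_i] ≤ 15·p = 15·(14/195) = 14/13.
Numerically: 14/13 ≈ 1.07692.
Is 14/13 < 1? NO.
Since the bound 14/13 is ≥ 1, the union bound is uninformative here; it does NOT by itself certify existence.

15·p = 14/13 ≈ 1.07692; existence NOT certified by the union bound.


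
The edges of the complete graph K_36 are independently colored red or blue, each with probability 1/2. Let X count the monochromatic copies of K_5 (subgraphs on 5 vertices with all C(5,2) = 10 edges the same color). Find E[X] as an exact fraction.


Let X = Σ_S X_S over the C(36, 5) = 376992 subsets S of size 5, where X_S = 1 if the K_5 on S is monochromatic.
For a fixed S, the K_5 on S has C(5, 2) = 10 edges. P[all 10 edges red] = (1/2)^10, and likewise for blue, so P[monochromatic] = 2·(1/2)^10 = 2^{1 − 10} = 1/512.
Summing: E[X] = C(36, 5) · 2^{1 − 10} = 376992 · 1/512 = 11781/16.
Numerically: E[X] ≈ 736.312.

E[X] = C(36,5)·2^(1−C(5,2)) = 11781/16 ≈ 736.312.


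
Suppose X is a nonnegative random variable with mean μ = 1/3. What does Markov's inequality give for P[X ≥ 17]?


μ = E[X] = 1/3, a = 17.
Markov: P[X ≥ 17] ≤ μ/a = (1/3)/17 = 1/51.
Numerically: ≈ 0.0196.
(Since a = 17 > μ = 0.3333, the bound 1/51 is < 1 and informative.)

P[X ≥ 17] ≤ 1/51 ≈ 0.0196.


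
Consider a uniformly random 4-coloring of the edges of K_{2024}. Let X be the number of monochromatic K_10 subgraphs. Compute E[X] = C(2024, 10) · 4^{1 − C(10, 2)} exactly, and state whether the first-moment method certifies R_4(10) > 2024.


E[X] = C(2024, 10) · 4^{1 − 45} = 310936101848269937576192656 · 4^{−44} = 310936101848269937576192656/309485009821345068724781056.
As a reduced fraction: E[X] = 19433506365516871098512041/19342813113834066795298816 ≈ 1.004689.
Is E[X] < 1? NO.
Since E[X] ≥ 1, the first-moment bound is inconclusive at n = 2024; it does NOT by itself certify R_4(10) > 2024.

E[X] = 19433506365516871098512041/19342813113834066795298816 ≈ 1.004689; E[X] ≥ 1; first-moment method inconclusive here.


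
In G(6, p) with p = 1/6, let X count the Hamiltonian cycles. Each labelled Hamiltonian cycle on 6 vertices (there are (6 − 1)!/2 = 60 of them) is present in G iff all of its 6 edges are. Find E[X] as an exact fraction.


K_6 has (6 − 1)!/2 = 60 labelled Hamiltonian cycles.
For each such Hamiltonian cycle H, let X_H = 1 if all 6 edges of H are present in G. Then P[X_H = 1] = p^{6} = (1/6)^{6} = 1/46656.
By linearity of expectation: E[X] = Σ_H E[X_H] = 60 · p^{6} = 60 · 1/46656 = 5/3888.
Numerically: E[X] ≈ 0.00128601.

E[X] = 60 · (1/6)^{6} = 5/3888 ≈ 0.00128601.


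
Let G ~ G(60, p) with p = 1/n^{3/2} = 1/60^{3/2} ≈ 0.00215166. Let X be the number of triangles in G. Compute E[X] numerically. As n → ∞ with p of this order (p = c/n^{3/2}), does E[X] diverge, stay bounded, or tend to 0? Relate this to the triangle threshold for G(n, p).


Number of potential triangles: C(60, 3) = 34220.
Each occurs with probability p³ ≈ (0.00215166)³ ≈ 9.96137692e-09.
By linearity: E[X] = C(60, 3)·p³ ≈ 34220 · 9.96137692e-09 ≈ 0.000341.
Since α = 3/2 > 1, p = c/n^{3/2} = o(1/n) is below the triangle threshold p ~ 1/n. Asymptotically E[X] ~ (c³/6)·n^{3(1−α)} = (1³/6)·n^{-1.5} → 0, so by Markov's inequality G has no triangles w.h.p.

E[X] ≈ 0.000341; in regime p = Θ(1/n^{3/2}) E[X] tends to 0 (below the triangle threshold p ~ 1/n).


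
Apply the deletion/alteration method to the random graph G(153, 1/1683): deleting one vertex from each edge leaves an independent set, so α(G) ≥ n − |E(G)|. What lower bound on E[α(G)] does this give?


E[|E(G)|] = C(153, 2)·p = 11628 · (1/1683) = 76/11.
E[α(G)] ≥ n − E[|E(G)|] = 153 − 76/11 = 1607/11.
Numerically: ≈ 146.0909.
(This is only a lower bound; the true E[α(G)] may be larger.)

E[α(G)] ≥ 1607/11 ≈ 146.0909.


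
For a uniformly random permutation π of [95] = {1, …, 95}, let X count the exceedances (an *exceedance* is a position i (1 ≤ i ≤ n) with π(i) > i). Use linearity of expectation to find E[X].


Write X = Σ_{i=1}^{95} X_i, where X_i = 1_{π(i) > i}.
For each fixed i, π(i) is uniform over {1, …, 95} (marginal of a uniform permutation), so P[π(i) > i] = (n − i)/n. Summing: Σ_{i=1}^{95} (n − i)/n = (0 + 1 + … + 94)/95 = 95(95 − 1)/(2·95) = (95 − 1)/2.
Hence E[X] = Σ_{i=1}^{95} (95 − i)/95 = 47 ≈ 47.00000.

E[X] = 47 = 47.00000.


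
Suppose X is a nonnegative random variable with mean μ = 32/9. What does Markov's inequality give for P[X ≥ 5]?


μ = E[X] = 32/9, a = 5.
Markov: P[X ≥ 5] ≤ μ/a = (32/9)/5 = 32/45.
Numerically: ≈ 0.71111.
(Since a = 5 > μ = 3.55556, the bound 32/45 is < 1 and informative.)

P[X ≥ 5] ≤ 32/45 ≈ 0.71111.


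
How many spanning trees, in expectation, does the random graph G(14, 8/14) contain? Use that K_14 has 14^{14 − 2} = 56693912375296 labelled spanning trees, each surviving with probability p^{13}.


K_14 has 14^{14 − 2} = 56693912375296 labelled spanning trees.
For each such spanning tree H, let X_H = 1 if all 13 edges of H are present in G. Then P[X_H = 1] = p^{13} = (4/7)^{13} = 67108864/96889010407.
By linearity: E[X] = Σ_H E[X_H] = 56693912375296 · p^{13} = 56693912375296 · 67108864/96889010407 = 274877906944/7.
Numerically: E[X] ≈ 3.92683e+10.

E[X] = 56693912375296 · (4/7)^{13} = 274877906944/7 ≈ 3.92683e+10.


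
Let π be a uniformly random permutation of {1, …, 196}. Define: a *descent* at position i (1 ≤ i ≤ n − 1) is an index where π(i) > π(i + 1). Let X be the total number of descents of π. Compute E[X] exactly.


Write X = Σ X_I over i = 1, …, 195, with X_I the indicator of one descent.
There are 195 indicators.
For each fixed i, the pair (π(i), π(i+1)) is a uniformly random ordered pair of distinct values from {1, …, 196}; by symmetry P[π(i) > π(i+1)] = 1/2.
By linearity: E[X] = 195 · (1/2) = (196 − 1) · (1/2) = 195/2 ≈ 97.5000.

E[X] = 195/2 = 97.5000.


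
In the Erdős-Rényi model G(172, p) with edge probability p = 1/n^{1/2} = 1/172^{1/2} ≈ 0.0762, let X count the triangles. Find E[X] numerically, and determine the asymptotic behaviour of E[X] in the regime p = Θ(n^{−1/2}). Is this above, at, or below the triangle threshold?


Number of potential triangles: C(172, 3) = 833340.
Each occurs with probability p³ ≈ (0.0762)³ ≈ 4.43310e-04.
By linearity: E[X] = C(172, 3)·p³ ≈ 833340 · 4.43310e-04 ≈ 369.428.
Since α = 1/2 < 1, p = c/n^{1/2} ≫ 1/n is above the triangle threshold p ~ 1/n. Asymptotically E[X] ~ (c³/6)·n^{3(1−α)} = (1³/6)·n^{1.5} → ∞; triangles are abundant w.h.p.

E[X] ≈ 369.428; in regime p = Θ(1/n^{1/2}) E[X] diverges (above the triangle threshold p ~ 1/n).


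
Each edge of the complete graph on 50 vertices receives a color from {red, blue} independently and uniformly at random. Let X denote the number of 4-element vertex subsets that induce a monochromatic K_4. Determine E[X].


Let X = Σ_S X_S over the C(50, 4) = 230300 subsets S of size 4, where X_S = 1 if the K_4 on S is monochromatic.
For a fixed S, the K_4 on S has C(4, 2) = 6 edges. P[all 6 edges red] = (1/2)^6, and likewise for blue, so P[monochromatic] = 2·(1/2)^6 = 2^{1 − 6} = 1/32.
By linearity of expectation: E[X] = C(50, 4) · 2^{1 − 6} = 230300 · 1/32 = 57575/8.
Numerically: E[X] ≈ 7196.87500.

E[X] = C(50,4)·2^(1−C(4,2)) = 57575/8 ≈ 7196.87500.


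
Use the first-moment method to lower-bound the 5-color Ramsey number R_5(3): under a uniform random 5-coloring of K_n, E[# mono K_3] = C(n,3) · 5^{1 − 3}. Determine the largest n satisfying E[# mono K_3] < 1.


We need C(n, 3) · 5^{1 − 3} < 1, i.e. C(n, 3) < 5^{3 − 1} = 25.
Check values of n near the boundary:
  n = 3: C(3, 3) = 1; 1 < 25? YES
  n = 4: C(4, 3) = 4; 4 < 25? YES
  n = 5: C(5, 3) = 10; 10 < 25? YES
  n = 6: C(6, 3) = 20; 20 < 25? YES
  n = 7: C(7, 3) = 35; 35 < 25? NO
  n = 8: C(8, 3) = 56; 56 < 25? NO
  n = 9: C(9, 3) = 84; 84 < 25? NO
The largest n with C(n, 3) < 25 is n = 6 (where E[X] = 4/5 ≈ 0.8000000). Hence R_5(3) > 6, i.e. R_5(3) ≥ 7.

Largest n = 6; hence R_5(3) > 6.


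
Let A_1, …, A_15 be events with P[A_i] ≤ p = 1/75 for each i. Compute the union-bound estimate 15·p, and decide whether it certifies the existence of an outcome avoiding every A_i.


Union bound: P[∪_{i=1}^{15} A_i] ≤ Σ_i P[A_i] ≤ 15·p = 15·(1/75) = 1/5.
Numerically: 1/5 ≈ 0.20000.
Is 1/5 < 1? YES.
Since P[∪ A_i] ≤ 1/5 < 1, the complement has P[∩ A_i^c] ≥ 1 − 1/5 = 4/5 > 0, so some outcome avoids every A_i.

15·p = 1/5 ≈ 0.20000; existence CERTIFIED by the union bound.


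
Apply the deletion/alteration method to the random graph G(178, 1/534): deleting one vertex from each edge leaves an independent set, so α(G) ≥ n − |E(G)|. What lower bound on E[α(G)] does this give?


E[|E(G)|] = C(178, 2)·p = 15753 · (1/534) = 59/2.
E[α(G)] ≥ n − E[|E(G)|] = 178 − 59/2 = 297/2.
Numerically: ≈ 148.500000.
(This is only a lower bound; the true E[α(G)] may be larger.)

E[α(G)] ≥ 297/2 ≈ 148.500000.


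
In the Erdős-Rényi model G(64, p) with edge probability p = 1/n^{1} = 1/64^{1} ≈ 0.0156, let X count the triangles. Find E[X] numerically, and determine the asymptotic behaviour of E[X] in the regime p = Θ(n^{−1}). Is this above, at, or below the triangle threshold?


Number of potential triangles: C(64, 3) = 41664.
Each occurs with probability p³ ≈ (0.0156)³ ≈ 3.81470e-06.
By linearity: E[X] = C(64, 3)·p³ ≈ 41664 · 3.81470e-06 ≈ 0.159.
Here α = 1, so p = 1/n is exactly at the triangle threshold p ~ 1/n. Asymptotically E[X] → c³/6 = 1³/6 = 1/6 ≈ 0.167, a bounded constant. In this regime the triangle count is asymptotically Poisson(c³/6).

E[X] ≈ 0.159; in regime p = Θ(1/n^{1}) E[X] stays bounded (at the triangle threshold p ~ 1/n).


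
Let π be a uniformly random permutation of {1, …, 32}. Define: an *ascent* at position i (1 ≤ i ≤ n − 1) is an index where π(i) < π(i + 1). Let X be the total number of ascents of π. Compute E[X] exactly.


Write X = Σ X_I over i = 1, …, 31, with X_I the indicator of one ascent.
There are 31 indicators.
For each fixed i, the pair (π(i), π(i+1)) is a uniformly random ordered pair of distinct values from {1, …, 32}; by symmetry P[π(i) < π(i+1)] = 1/2.
By linearity: E[X] = 31 · (1/2) = (32 − 1) · (1/2) = 31/2 ≈ 15.500.

E[X] = 31/2 = 15.500.


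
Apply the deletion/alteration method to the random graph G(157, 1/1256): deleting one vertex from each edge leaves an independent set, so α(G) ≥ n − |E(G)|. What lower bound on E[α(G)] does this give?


E[|E(G)|] = C(157, 2)·p = 12246 · (1/1256) = 39/4.
E[α(G)] ≥ n − E[|E(G)|] = 157 − 39/4 = 589/4.
Numerically: ≈ 147.250.
(This is only a lower bound; the true E[α(G)] may be larger.)

E[α(G)] ≥ 589/4 ≈ 147.250.


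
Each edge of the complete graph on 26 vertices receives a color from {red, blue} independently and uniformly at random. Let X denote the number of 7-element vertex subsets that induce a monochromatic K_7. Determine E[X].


Let X = Σ_S X_S over the C(26, 7) = 657800 subsets S of size 7, where X_S = 1 if the K_7 on S is monochromatic.
For a fixed S, the K_7 on S has C(7, 2) = 21 edges. P[all 21 edges red] = (1/2)^21, and likewise for blue, so P[monochromatic] = 2·(1/2)^21 = 2^{1 − 21} = 1/1048576.
By linearity: E[X] = C(26, 7) · 2^{1 − 21} = 657800 · 1/1048576 = 82225/131072.
Numerically: E[X] ≈ 0.627327.

E[X] = C(26,7)·2^(1−C(7,2)) = 82225/131072 ≈ 0.627327.


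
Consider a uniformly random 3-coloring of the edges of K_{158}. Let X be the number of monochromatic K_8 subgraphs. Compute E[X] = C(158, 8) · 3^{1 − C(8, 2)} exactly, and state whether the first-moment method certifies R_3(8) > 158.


E[X] = C(158, 8) · 3^{1 − 28} = 8044984271181 · 3^{−27} = 8044984271181/7625597484987.
As a reduced fraction: E[X] = 2681661423727/2541865828329 ≈ 1.0550.
Is E[X] < 1? NO.
Since E[X] ≥ 1, the first-moment bound is inconclusive at n = 158; it does NOT by itself certify R_3(8) > 158.

E[X] = 2681661423727/2541865828329 ≈ 1.0550; E[X] ≥ 1; first-moment method inconclusive here.


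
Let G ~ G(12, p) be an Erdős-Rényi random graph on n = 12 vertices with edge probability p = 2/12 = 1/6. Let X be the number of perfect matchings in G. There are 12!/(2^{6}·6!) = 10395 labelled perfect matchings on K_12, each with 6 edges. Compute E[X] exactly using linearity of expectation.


K_12 has 12!/(2^{6}·6!) = 10395 labelled perfect matchings.
For each such perfect matching H, let X_H = 1 if all 6 edges of H are present in G. Then P[X_H = 1] = p^{6} = (1/6)^{6} = 1/46656.
By linearity: E[X] = Σ_H E[X_H] = 10395 · p^{6} = 10395 · 1/46656 = 385/1728.
Numerically: E[X] ≈ 0.2228.

E[X] = 10395 · (1/6)^{6} = 385/1728 ≈ 0.2228.


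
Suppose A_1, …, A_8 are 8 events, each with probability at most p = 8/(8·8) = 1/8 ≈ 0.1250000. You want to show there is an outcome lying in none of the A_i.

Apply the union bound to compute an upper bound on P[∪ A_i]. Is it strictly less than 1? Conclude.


Union bound: P[∪_{i=1}^{8} A_i] ≤ Σ_i P[A_i] ≤ 8·p = 8·(1/8) = 1.
Numerically: 1 ≈ 1.0000000.
Is 1 < 1? NO.
Since the bound 1 is ≥ 1, the union bound is uninformative here; it does NOT by itself certify existence.

8·p = 1 ≈ 1.0000000; existence NOT certified by the union bound.


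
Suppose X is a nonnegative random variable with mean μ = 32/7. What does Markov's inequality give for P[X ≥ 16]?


μ = E[X] = 32/7, a = 16.
Markov: P[X ≥ 16] ≤ μ/a = (32/7)/16 = 2/7.
Numerically: ≈ 0.286.
(Since a = 16 > μ = 4.571, the bound 2/7 is < 1 and informative.)

P[X ≥ 16] ≤ 2/7 ≈ 0.286.


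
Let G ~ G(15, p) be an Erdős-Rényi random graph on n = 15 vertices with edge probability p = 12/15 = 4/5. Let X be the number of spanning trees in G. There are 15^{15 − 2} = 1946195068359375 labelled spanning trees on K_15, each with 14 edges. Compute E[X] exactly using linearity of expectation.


K_15 has 15^{15 − 2} = 1946195068359375 labelled spanning trees.
For each such spanning tree H, let X_H = 1 if all 14 edges of H are present in G. Then P[X_H = 1] = p^{14} = (4/5)^{14} = 268435456/6103515625.
By linearity of expectation: E[X] = Σ_H E[X_H] = 1946195068359375 · p^{14} = 1946195068359375 · 268435456/6103515625 = 427972821516288/5.
Numerically: E[X] ≈ 8.56e+13.

E[X] = 1946195068359375 · (4/5)^{14} = 427972821516288/5 ≈ 8.56e+13.


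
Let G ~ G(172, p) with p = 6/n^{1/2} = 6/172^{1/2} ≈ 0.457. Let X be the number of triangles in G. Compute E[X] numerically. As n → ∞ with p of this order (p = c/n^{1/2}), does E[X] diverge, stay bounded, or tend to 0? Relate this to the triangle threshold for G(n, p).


Number of potential triangles: C(172, 3) = 833340.
Each occurs with probability p³ ≈ (0.457)³ ≈ 9.57549e-02.
By linearity: E[X] = C(172, 3)·p³ ≈ 833340 · 9.57549e-02 ≈ 79796.402.
Since α = 1/2 < 1, p = c/n^{1/2} ≫ 1/n is above the triangle threshold p ~ 1/n. Asymptotically E[X] ~ (c³/6)·n^{3(1−α)} = (6³/6)·n^{1.5} → ∞; triangles are abundant w.h.p.

E[X] ≈ 79796.402; in regime p = Θ(1/n^{1/2}) E[X] diverges (above the triangle threshold p ~ 1/n).


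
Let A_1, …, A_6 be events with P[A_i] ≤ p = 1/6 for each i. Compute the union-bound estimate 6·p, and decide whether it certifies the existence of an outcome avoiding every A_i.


Union bound: P[∪_{i=1}^{6} A_i] ≤ Σ_i P[A_i] ≤ 6·p = 6·(1/6) = 1.
Numerically: 1 ≈ 1.000.
Is 1 < 1? NO.
Since the bound 1 is ≥ 1, the union bound is uninformative here; it does NOT by itself certify existence.

6·p = 1 ≈ 1.000; existence NOT certified by the union bound.


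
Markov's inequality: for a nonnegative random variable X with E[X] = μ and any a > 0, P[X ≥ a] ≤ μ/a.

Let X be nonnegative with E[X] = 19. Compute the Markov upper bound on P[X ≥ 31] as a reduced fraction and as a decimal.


μ = E[X] = 19, a = 31.
Markov: P[X ≥ 31] ≤ μ/a = (19)/31 = 19/31.
Numerically: ≈ 0.612903.
(Since a = 31 > μ = 19.000000, the bound 19/31 is < 1 and informative.)

P[X ≥ 31] ≤ 19/31 ≈ 0.612903.


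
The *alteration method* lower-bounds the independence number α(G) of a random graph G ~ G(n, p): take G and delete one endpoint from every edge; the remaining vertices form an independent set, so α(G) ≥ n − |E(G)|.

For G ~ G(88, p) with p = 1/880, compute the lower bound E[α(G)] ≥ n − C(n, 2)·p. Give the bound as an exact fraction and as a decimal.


E[|E(G)|] = C(88, 2)·p = 3828 · (1/880) = 87/20.
E[α(G)] ≥ n − E[|E(G)|] = 88 − 87/20 = 1673/20.
Numerically: ≈ 83.6500.
(This is only a lower bound; the true E[α(G)] may be larger.)

E[α(G)] ≥ 1673/20 ≈ 83.6500.


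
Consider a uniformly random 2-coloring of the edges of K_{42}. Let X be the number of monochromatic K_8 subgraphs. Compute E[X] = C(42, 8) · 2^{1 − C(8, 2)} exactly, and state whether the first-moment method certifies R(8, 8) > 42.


E[X] = C(42, 8) · 2^{1 − 28} = 118030185 · 2^{−27} = 118030185/134217728.
As a reduced fraction: E[X] = 118030185/134217728 ≈ 0.879393.
Is E[X] < 1? YES.
Since E[X] < 1, there exists a 2-coloring of K_{42} with no monochromatic K_8; hence R(8, 8) > 42.

E[X] = 118030185/134217728 ≈ 0.879393; E[X] < 1, so R(8, 8) > 42.


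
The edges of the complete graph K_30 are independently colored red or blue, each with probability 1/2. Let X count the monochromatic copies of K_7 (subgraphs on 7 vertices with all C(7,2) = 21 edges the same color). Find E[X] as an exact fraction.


Let X = Σ_S X_S over the C(30, 7) = 2035800 subsets S of size 7, where X_S = 1 if the K_7 on S is monochromatic.
For a fixed S, the K_7 on S has C(7, 2) = 21 edges. P[all 21 edges red] = (1/2)^21, and likewise for blue, so P[monochromatic] = 2·(1/2)^21 = 2^{1 − 21} = 1/1048576.
Summing: E[X] = C(30, 7) · 2^{1 − 21} = 2035800 · 1/1048576 = 254475/131072.
Numerically: E[X] ≈ 1.941490.

E[X] = C(30,7)·2^(1−C(7,2)) = 254475/131072 ≈ 1.941490.


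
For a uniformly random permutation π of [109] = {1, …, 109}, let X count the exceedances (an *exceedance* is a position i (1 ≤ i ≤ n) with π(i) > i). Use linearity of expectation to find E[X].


Write X = Σ_{i=1}^{109} X_i, where X_i = 1_{π(i) > i}.
For each fixed i, π(i) is uniform over {1, …, 109} (marginal of a uniform permutation), so P[π(i) > i] = (n − i)/n. Summing: Σ_{i=1}^{109} (n − i)/n = (0 + 1 + … + 108)/109 = 109(109 − 1)/(2·109) = (109 − 1)/2.
Hence E[X] = Σ_{i=1}^{109} (109 − i)/109 = 54 ≈ 54.00000.

E[X] = 54 = 54.00000.


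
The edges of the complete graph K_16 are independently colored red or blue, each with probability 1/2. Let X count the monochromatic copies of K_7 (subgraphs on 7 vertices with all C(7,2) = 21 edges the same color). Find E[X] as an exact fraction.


Let X = Σ_S X_S over the C(16, 7) = 11440 subsets S of size 7, where X_S = 1 if the K_7 on S is monochromatic.
For a fixed S, the K_7 on S has C(7, 2) = 21 edges. P[all 21 edges red] = (1/2)^21, and likewise for blue, so P[monochromatic] = 2·(1/2)^21 = 2^{1 − 21} = 1/1048576.
By linearity: E[X] = C(16, 7) · 2^{1 − 21} = 11440 · 1/1048576 = 715/65536.
Numerically: E[X] ≈ 0.0109.

E[X] = C(16,7)·2^(1−C(7,2)) = 715/65536 ≈ 0.0109.


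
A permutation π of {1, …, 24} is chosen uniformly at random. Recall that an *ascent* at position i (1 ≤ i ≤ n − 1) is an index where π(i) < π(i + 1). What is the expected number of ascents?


Write X = Σ X_I over i = 1, …, 23, with X_I the indicator of one ascent.
There are 23 indicators.
For each fixed i, the pair (π(i), π(i+1)) is a uniformly random ordered pair of distinct values from {1, …, 24}; by symmetry P[π(i) < π(i+1)] = 1/2.
By linearity: E[X] = 23 · (1/2) = (24 − 1) · (1/2) = 23/2 ≈ 11.5000.

E[X] = 23/2 = 11.5000.


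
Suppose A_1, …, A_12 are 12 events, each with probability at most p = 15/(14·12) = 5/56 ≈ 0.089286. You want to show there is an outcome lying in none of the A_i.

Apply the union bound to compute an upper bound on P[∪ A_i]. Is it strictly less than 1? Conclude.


Union bound: P[∪_{i=1}^{12} A_i] ≤ Σ_i P[A_i] ≤ 12·p = 12·(5/56) = 15/14.
Numerically: 15/14 ≈ 1.071429.
Is 15/14 < 1? NO.
Since the bound 15/14 is ≥ 1, the union bound is uninformative here; it does NOT by itself certify existence.

12·p = 15/14 ≈ 1.071429; existence NOT certified by the union bound.


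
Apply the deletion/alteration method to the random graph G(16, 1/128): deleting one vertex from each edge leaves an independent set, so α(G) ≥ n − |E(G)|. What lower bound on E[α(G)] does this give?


E[|E(G)|] = C(16, 2)·p = 120 · (1/128) = 15/16.
E[α(G)] ≥ n − E[|E(G)|] = 16 − 15/16 = 241/16.
Numerically: ≈ 15.06250.
(This is only a lower bound; the true E[α(G)] may be larger.)

E[α(G)] ≥ 241/16 ≈ 15.06250.


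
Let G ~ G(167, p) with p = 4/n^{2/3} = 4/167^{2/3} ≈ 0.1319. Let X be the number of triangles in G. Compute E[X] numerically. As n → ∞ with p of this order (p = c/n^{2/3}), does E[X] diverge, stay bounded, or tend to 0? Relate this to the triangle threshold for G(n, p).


Number of potential triangles: C(167, 3) = 762355.
Each occurs with probability p³ ≈ (0.1319)³ ≈ 2.294812e-03.
By linearity: E[X] = C(167, 3)·p³ ≈ 762355 · 2.294812e-03 ≈ 1749.4611.
Since α = 2/3 < 1, p = c/n^{2/3} ≫ 1/n is above the triangle threshold p ~ 1/n. Asymptotically E[X] ~ (c³/6)·n^{3(1−α)} = (4³/6)·n^{1} → ∞; triangles are abundant w.h.p.

E[X] ≈ 1749.4611; in regime p = Θ(1/n^{2/3}) E[X] diverges (above the triangle threshold p ~ 1/n).


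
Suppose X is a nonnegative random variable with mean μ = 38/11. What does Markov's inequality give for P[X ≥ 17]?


μ = E[X] = 38/11, a = 17.
Markov: P[X ≥ 17] ≤ μ/a = (38/11)/17 = 38/187.
Numerically: ≈ 0.203209.
(Since a = 17 > μ = 3.454545, the bound 38/187 is < 1 and informative.)

P[X ≥ 17] ≤ 38/187 ≈ 0.203209.


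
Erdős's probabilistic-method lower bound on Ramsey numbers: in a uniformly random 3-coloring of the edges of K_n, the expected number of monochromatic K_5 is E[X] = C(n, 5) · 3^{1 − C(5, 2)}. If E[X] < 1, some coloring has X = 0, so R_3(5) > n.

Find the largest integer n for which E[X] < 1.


We need C(n, 5) · 3^{1 − 10} < 1, i.e. C(n, 5) < 3^{10 − 1} = 19683.
Check values of n near the boundary:
  n = 15: C(15, 5) = 3003; 3003 < 19683? YES
  n = 16: C(16, 5) = 4368; 4368 < 19683? YES
  n = 17: C(17, 5) = 6188; 6188 < 19683? YES
  n = 18: C(18, 5) = 8568; 8568 < 19683? YES
  n = 19: C(19, 5) = 11628; 11628 < 19683? YES
  n = 20: C(20, 5) = 15504; 15504 < 19683? YES
  n = 21: C(21, 5) = 20349; 20349 < 19683? NO
The largest n with C(n, 5) < 19683 is n = 20 (where E[X] = 5168/6561 ≈ 0.78768). Hence R_3(5) > 20, i.e. R_3(5) ≥ 21.

Largest n = 20; hence R_3(5) > 20.


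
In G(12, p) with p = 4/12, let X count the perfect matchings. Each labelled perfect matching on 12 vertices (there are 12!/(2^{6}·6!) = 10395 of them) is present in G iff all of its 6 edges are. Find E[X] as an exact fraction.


K_12 has 12!/(2^{6}·6!) = 10395 labelled perfect matchings.
For each such perfect matching H, let X_H = 1 if all 6 edges of H are present in G. Then P[X_H = 1] = p^{6} = (1/3)^{6} = 1/729.
Summing the indicators: E[X] = Σ_H E[X_H] = 10395 · p^{6} = 10395 · 1/729 = 385/27.
Numerically: E[X] ≈ 14.2593.

E[X] = 10395 · (1/3)^{6} = 385/27 ≈ 14.2593.


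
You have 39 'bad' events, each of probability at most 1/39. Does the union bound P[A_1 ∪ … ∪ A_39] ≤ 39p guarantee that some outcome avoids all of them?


Union bound: P[∪_{i=1}^{39} A_i] ≤ Σ_i P[A_i] ≤ 39·p = 39·(1/39) = 1.
Numerically: 1 ≈ 1.0000000.
Is 1 < 1? NO.
Since the bound 1 is ≥ 1, the union bound is uninformative here; it does NOT by itself certify existence.

39·p = 1 ≈ 1.0000000; existence NOT certified by the union bound.


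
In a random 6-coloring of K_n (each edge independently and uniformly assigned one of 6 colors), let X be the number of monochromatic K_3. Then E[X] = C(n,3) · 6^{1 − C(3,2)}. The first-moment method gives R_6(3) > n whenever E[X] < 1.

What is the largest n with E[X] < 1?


We need C(n, 3) · 6^{1 − 3} < 1, i.e. C(n, 3) < 6^{3 − 1} = 36.
Check values of n near the boundary:
  n = 3: C(3, 3) = 1; 1 < 36? YES
  n = 4: C(4, 3) = 4; 4 < 36? YES
  n = 5: C(5, 3) = 10; 10 < 36? YES
  n = 6: C(6, 3) = 20; 20 < 36? YES
  n = 7: C(7, 3) = 35; 35 < 36? YES
  n = 8: C(8, 3) = 56; 56 < 36? NO
  n = 9: C(9, 3) = 84; 84 < 36? NO
  n = 10: C(10, 3) = 120; 120 < 36? NO
The largest n with C(n, 3) < 36 is n = 7 (where E[X] = 35/36 ≈ 0.972). Hence R_6(3) > 7, i.e. R_6(3) ≥ 8.

Largest n = 7; hence R_6(3) > 7.


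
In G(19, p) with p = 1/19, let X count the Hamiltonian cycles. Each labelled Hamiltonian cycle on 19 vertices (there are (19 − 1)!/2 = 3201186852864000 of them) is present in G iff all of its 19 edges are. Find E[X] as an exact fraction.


K_19 has (19 − 1)!/2 = 3201186852864000 labelled Hamiltonian cycles.
For each such Hamiltonian cycle H, let X_H = 1 if all 19 edges of H are present in G. Then P[X_H = 1] = p^{19} = (1/19)^{19} = 1/1978419655660313589123979.
Summing the indicators: E[X] = Σ_H E[X_H] = 3201186852864000 · p^{19} = 3201186852864000 · 1/1978419655660313589123979 = 3201186852864000/1978419655660313589123979.
Numerically: E[X] ≈ 1.6181e-09.

E[X] = 3201186852864000 · (1/19)^{19} = 3201186852864000/1978419655660313589123979 ≈ 1.6181e-09.


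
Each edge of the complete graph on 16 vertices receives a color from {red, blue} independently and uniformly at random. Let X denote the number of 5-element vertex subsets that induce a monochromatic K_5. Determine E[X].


Let X = Σ_S X_S over the C(16, 5) = 4368 subsets S of size 5, where X_S = 1 if the K_5 on S is monochromatic.
For a fixed S, the K_5 on S has C(5, 2) = 10 edges. P[all 10 edges red] = (1/2)^10, and likewise for blue, so P[monochromatic] = 2·(1/2)^10 = 2^{1 − 10} = 1/512.
By linearity of expectation: E[X] = C(16, 5) · 2^{1 − 10} = 4368 · 1/512 = 273/32.
Numerically: E[X] ≈ 8.531250.

E[X] = C(16,5)·2^(1−C(5,2)) = 273/32 ≈ 8.531250.


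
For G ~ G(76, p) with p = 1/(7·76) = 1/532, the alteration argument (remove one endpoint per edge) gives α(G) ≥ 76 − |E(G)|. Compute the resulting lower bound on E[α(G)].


E[|E(G)|] = C(76, 2)·p = 2850 · (1/532) = 75/14.
E[α(G)] ≥ n − E[|E(G)|] = 76 − 75/14 = 989/14.
Numerically: ≈ 70.642857.
(This is only a lower bound; the true E[α(G)] may be larger.)

E[α(G)] ≥ 989/14 ≈ 70.642857.


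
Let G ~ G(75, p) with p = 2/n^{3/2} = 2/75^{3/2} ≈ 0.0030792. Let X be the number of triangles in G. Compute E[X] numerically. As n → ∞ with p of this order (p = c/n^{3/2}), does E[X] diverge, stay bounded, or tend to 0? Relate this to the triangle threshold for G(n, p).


Number of potential triangles: C(75, 3) = 67525.
Each occurs with probability p³ ≈ (0.0030792)³ ≈ 2.9195391e-08.
By linearity: E[X] = C(75, 3)·p³ ≈ 67525 · 2.9195391e-08 ≈ 0.00197.
Since α = 3/2 > 1, p = c/n^{3/2} = o(1/n) is below the triangle threshold p ~ 1/n. Asymptotically E[X] ~ (c³/6)·n^{3(1−α)} = (2³/6)·n^{-1.5} → 0, so by Markov's inequality G has no triangles w.h.p.

E[X] ≈ 0.00197; in regime p = Θ(1/n^{3/2}) E[X] tends to 0 (below the triangle threshold p ~ 1/n).


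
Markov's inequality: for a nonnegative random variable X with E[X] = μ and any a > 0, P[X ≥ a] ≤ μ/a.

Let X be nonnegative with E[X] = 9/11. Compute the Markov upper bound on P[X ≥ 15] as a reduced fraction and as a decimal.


μ = E[X] = 9/11, a = 15.
Markov: P[X ≥ 15] ≤ μ/a = (9/11)/15 = 3/55.
Numerically: ≈ 0.054545.
(Since a = 15 > μ = 0.818182, the bound 3/55 is < 1 and informative.)

P[X ≥ 15] ≤ 3/55 ≈ 0.054545.


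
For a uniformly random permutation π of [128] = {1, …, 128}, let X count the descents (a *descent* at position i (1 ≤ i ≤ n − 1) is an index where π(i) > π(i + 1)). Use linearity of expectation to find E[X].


Write X = Σ X_I over i = 1, …, 127, with X_I the indicator of one descent.
There are 127 indicators.
For each fixed i, the pair (π(i), π(i+1)) is a uniformly random ordered pair of distinct values from {1, …, 128}; by symmetry P[π(i) > π(i+1)] = 1/2.
By linearity: E[X] = 127 · (1/2) = (128 − 1) · (1/2) = 127/2 ≈ 63.50000.

E[X] = 127/2 = 63.50000.


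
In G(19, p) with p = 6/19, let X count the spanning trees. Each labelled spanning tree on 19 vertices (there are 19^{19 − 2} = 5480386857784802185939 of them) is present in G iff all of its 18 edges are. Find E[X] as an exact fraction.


K_19 has 19^{19 − 2} = 5480386857784802185939 labelled spanning trees.
For each such spanning tree H, let X_H = 1 if all 18 edges of H are present in G. Then P[X_H = 1] = p^{18} = (6/19)^{18} = 101559956668416/104127350297911241532841.
By linearity of expectation: E[X] = Σ_H E[X_H] = 5480386857784802185939 · p^{18} = 5480386857784802185939 · 101559956668416/104127350297911241532841 = 101559956668416/19.
Numerically: E[X] ≈ 5.34526e+12.

E[X] = 5480386857784802185939 · (6/19)^{18} = 101559956668416/19 ≈ 5.34526e+12.


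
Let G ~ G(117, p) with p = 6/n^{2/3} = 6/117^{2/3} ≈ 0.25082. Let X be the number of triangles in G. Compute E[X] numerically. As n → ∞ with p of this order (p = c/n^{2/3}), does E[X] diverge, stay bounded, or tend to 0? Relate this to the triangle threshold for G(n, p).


Number of potential triangles: C(117, 3) = 260130.
Each occurs with probability p³ ≈ (0.25082)³ ≈ 1.5779093e-02.
By linearity: E[X] = C(117, 3)·p³ ≈ 260130 · 1.5779093e-02 ≈ 4104.61538.
Since α = 2/3 < 1, p = c/n^{2/3} ≫ 1/n is above the triangle threshold p ~ 1/n. Asymptotically E[X] ~ (c³/6)·n^{3(1−α)} = (6³/6)·n^{1} → ∞; triangles are abundant w.h.p.

E[X] ≈ 4104.61538; in regime p = Θ(1/n^{2/3}) E[X] diverges (above the triangle threshold p ~ 1/n).


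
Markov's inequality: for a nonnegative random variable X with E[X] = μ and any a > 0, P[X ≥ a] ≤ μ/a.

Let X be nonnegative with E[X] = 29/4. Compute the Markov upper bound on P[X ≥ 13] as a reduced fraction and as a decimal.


μ = E[X] = 29/4, a = 13.
Markov: P[X ≥ 13] ≤ μ/a = (29/4)/13 = 29/52.
Numerically: ≈ 0.55769.
(Since a = 13 > μ = 7.25000, the bound 29/52 is < 1 and informative.)

P[X ≥ 13] ≤ 29/52 ≈ 0.55769.


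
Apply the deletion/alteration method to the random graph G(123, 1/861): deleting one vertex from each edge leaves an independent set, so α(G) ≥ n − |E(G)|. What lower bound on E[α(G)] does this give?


E[|E(G)|] = C(123, 2)·p = 7503 · (1/861) = 61/7.
E[α(G)] ≥ n − E[|E(G)|] = 123 − 61/7 = 800/7.
Numerically: ≈ 114.285714.
(This is only a lower bound; the true E[α(G)] may be larger.)

E[α(G)] ≥ 800/7 ≈ 114.285714.


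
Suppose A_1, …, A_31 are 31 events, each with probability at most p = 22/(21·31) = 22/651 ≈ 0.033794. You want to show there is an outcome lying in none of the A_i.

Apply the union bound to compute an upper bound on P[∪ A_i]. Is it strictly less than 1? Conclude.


Union bound: P[∪_{i=1}^{31} A_i] ≤ Σ_i P[A_i] ≤ 31·p = 31·(22/651) = 22/21.
Numerically: 22/21 ≈ 1.047619.
Is 22/21 < 1? NO.
Since the bound 22/21 is ≥ 1, the union bound is uninformative here; it does NOT by itself certify existence.

31·p = 22/21 ≈ 1.047619; existence NOT certified by the union bound.


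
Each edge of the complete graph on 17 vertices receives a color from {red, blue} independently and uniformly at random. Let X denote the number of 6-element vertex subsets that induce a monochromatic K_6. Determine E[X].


Let X = Σ_S X_S over the C(17, 6) = 12376 subsets S of size 6, where X_S = 1 if the K_6 on S is monochromatic.
For a fixed S, the K_6 on S has C(6, 2) = 15 edges. P[all 15 edges red] = (1/2)^15, and likewise for blue, so P[monochromatic] = 2·(1/2)^15 = 2^{1 − 15} = 1/16384.
By linearity of expectation: E[X] = C(17, 6) · 2^{1 − 15} = 12376 · 1/16384 = 1547/2048.
Numerically: E[X] ≈ 0.755.

E[X] = C(17,6)·2^(1−C(6,2)) = 1547/2048 ≈ 0.755.


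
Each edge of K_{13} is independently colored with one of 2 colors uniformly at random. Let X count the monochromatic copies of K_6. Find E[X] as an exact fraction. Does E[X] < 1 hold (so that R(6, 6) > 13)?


E[X] = C(13, 6) · 2^{1 − 15} = 1716 · 2^{−14} = 1716/16384.
As a reduced fraction: E[X] = 429/4096 ≈ 0.104736.
Is E[X] < 1? YES.
Since E[X] < 1, there exists a 2-coloring of K_{13} with no monochromatic K_6; hence R(6, 6) > 13.

E[X] = 429/4096 ≈ 0.104736; E[X] < 1, so R(6, 6) > 13.


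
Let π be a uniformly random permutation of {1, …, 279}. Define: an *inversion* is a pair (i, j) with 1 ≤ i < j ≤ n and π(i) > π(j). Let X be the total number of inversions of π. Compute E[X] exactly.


Write X = Σ X_I over the C(279, 2) = 38781 pairs i < j, with X_I the indicator of one inversion.
There are 38781 indicators.
For each fixed pair i < j, the values π(i) and π(j) are two distinct elements of {1, …, 279} in uniformly random order; by symmetry P[π(i) > π(j)] = 1/2.
By linearity: E[X] = 38781 · (1/2) = C(279, 2) · (1/2) = 38781/2 = 38781/2 ≈ 19390.500000.

E[X] = 38781/2 = 19390.500000.


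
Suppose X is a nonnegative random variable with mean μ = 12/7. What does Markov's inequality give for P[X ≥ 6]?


μ = E[X] = 12/7, a = 6.
Markov: P[X ≥ 6] ≤ μ/a = (12/7)/6 = 2/7.
Numerically: ≈ 0.285714.
(Since a = 6 > μ = 1.714286, the bound 2/7 is < 1 and informative.)

P[X ≥ 6] ≤ 2/7 ≈ 0.285714.


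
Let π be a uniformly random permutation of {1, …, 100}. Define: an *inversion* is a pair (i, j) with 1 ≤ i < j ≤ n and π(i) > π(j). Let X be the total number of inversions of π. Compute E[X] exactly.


Write X = Σ X_I over the C(100, 2) = 4950 pairs i < j, with X_I the indicator of one inversion.
There are 4950 indicators.
For each fixed pair i < j, the values π(i) and π(j) are two distinct elements of {1, …, 100} in uniformly random order; by symmetry P[π(i) > π(j)] = 1/2.
By linearity: E[X] = 4950 · (1/2) = C(100, 2) · (1/2) = 4950/2 = 2475 ≈ 2475.000000.

E[X] = 2475 = 2475.000000.


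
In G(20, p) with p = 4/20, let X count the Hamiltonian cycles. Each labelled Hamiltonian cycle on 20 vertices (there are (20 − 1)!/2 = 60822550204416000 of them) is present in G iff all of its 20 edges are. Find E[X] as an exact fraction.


K_20 has (20 − 1)!/2 = 60822550204416000 labelled Hamiltonian cycles.
For each such Hamiltonian cycle H, let X_H = 1 if all 20 edges of H are present in G. Then P[X_H = 1] = p^{20} = (1/5)^{20} = 1/95367431640625.
By linearity of expectation: E[X] = Σ_H E[X_H] = 60822550204416000 · p^{20} = 60822550204416000 · 1/95367431640625 = 486580401635328/762939453125.
Numerically: E[X] ≈ 637.8.

E[X] = 60822550204416000 · (1/5)^{20} = 486580401635328/762939453125 ≈ 637.8.


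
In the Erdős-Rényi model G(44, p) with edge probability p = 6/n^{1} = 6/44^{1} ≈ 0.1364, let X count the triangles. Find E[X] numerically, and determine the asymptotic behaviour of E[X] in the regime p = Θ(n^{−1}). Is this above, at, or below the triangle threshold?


Number of potential triangles: C(44, 3) = 13244.
Each occurs with probability p³ ≈ (0.1364)³ ≈ 2.535687e-03.
By linearity: E[X] = C(44, 3)·p³ ≈ 13244 · 2.535687e-03 ≈ 33.5826.
Here α = 1, so p = 6/n is exactly at the triangle threshold p ~ 1/n. Asymptotically E[X] → c³/6 = 6³/6 = 36 ≈ 36.0000, a bounded constant. In this regime the triangle count is asymptotically Poisson(c³/6).

E[X] ≈ 33.5826; in regime p = Θ(1/n^{1}) E[X] stays bounded (at the triangle threshold p ~ 1/n).
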